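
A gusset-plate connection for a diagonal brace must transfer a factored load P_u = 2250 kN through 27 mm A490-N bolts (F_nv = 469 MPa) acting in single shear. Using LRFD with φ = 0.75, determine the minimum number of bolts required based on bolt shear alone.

A_b = π·27²/4 = 572.6 mm².
Per-bolt design strength φR_n = 0.75 × 469 × 572.6 × 1 / 1000 = 201.4 kN.
n ≥ 2250 / 201.4 = 11.17 → use 12 bolts.

12 bolts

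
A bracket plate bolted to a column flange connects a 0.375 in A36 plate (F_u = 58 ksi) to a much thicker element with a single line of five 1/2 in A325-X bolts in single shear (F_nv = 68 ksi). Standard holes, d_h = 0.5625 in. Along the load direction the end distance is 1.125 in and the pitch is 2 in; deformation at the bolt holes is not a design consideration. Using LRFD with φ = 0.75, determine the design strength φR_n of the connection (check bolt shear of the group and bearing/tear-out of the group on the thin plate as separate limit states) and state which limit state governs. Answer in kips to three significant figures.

50.1 kips (bolt shear governs)

Bolt shear: A_b = π·0.5²/4 = 0.1963 in²; R_n = 68 × 0.1963 × 5 × 1 = 66.76 kips → 0.75 × 66.76 = 50.1 kips.
Bearing (1.5 l_c t F_u ≤ 3.0 d t F_u): upper limit = 3.0·0.5·0.375·58 = 32.62 kips.
  Edge l_c = 1.125 − 0.5625/2 = 0.8438 → r_n = 27.53 kips; interior l_c = 2 − 0.5625 = 1.438 → r_n = 32.62 kips.
  R_n,bearing = 1·27.53 + 4·32.62 = 158 kips → 0.75 × 158 = 119 kips.
Bolt shear governs: 50.1 kips.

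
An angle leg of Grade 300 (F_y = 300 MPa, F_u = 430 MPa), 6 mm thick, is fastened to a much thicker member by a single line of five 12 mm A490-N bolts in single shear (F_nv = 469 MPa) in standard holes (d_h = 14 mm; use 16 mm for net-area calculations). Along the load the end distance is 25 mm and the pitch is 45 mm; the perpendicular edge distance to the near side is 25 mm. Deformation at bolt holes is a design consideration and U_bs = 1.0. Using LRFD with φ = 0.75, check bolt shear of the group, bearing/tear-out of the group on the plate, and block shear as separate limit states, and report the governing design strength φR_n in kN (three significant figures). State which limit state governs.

187 kN (block shear governs)

Bolt shear: A_b = π·12²/4 = 113.1 mm²; R_n = 469 × 113.1 × 5 × 1 / 1000 = 265.2 kN → 0.75 × 265.2 = 199 kN.
Bearing: edge l_c = 18, r_n = 55.73 kN; interior l_c = 31, r_n = 74.3 kN; R_n = 55.73 + 4·74.3 = 352.9 kN → 265 kN.
Block shear: A_gv = 1230, A_nv = 798, A_nt = 102 mm²; R_n = min(0.6F_uA_nv, 0.6F_yA_gv) + U_bs·F_u·A_nt = 249.7 kN → 187 kN.
Block shear governs: 187 kN.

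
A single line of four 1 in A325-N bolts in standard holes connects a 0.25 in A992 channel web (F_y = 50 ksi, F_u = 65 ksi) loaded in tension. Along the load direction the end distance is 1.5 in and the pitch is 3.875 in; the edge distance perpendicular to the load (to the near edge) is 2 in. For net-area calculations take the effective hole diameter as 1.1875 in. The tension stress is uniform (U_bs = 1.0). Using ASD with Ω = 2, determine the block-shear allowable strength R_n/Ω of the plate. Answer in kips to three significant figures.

55.1 kips

Shear plane L_v = 1.5 + 3·3.875 = 13.12 in; A_gv = 13.12 × 0.25 = 3.281 in².
A_nv = (13.12 − 3.5·1.1875) × 0.25 = 2.242 in².
A_nt = (2 − 0.5·1.1875) × 0.25 = 0.3516 in².
0.6 F_u A_nv = 87.45 kips; 0.6 F_y A_gv = 98.44 kips → shear rupture governs the shear term.
R_n = 87.45 + 1.0 × 65 × 0.3516 = 110.3 kips.
Allowable strength R_n/Ω = 110.3 / 2 = 55.1 kips.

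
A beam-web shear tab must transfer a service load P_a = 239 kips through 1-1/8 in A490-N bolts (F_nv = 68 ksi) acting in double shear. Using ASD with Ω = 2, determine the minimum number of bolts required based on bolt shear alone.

A_b = π·1.125²/4 = 0.994 in².
Per-bolt allowable strength R_n/Ω = 68 × 0.994 × 2 / 2 = 67.59 kips.
n ≥ 239 / 67.59 = 3.536 → use 4 bolts.

4 bolts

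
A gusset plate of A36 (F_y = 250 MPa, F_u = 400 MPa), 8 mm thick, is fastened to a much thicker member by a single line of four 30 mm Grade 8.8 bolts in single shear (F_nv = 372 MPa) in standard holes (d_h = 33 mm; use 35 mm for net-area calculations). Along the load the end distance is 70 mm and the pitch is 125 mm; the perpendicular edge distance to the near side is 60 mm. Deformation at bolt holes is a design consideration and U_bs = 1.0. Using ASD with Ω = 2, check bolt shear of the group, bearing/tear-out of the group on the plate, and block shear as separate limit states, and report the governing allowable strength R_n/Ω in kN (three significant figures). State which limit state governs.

Bolt shear: A_b = π·30²/4 = 706.9 mm²; R_n = 372 × 706.9 × 4 × 1 / 1000 = 1052 kN → 1052 / 2 = 526 kN.
Bearing: edge l_c = 53.5, r_n = 205.4 kN; interior l_c = 92, r_n = 230.4 kN; R_n = 205.4 + 3·230.4 = 896.6 kN → 448 kN.
Block shear: A_gv = 3560, A_nv = 2580, A_nt = 340 mm²; R_n = min(0.6F_uA_nv, 0.6F_yA_gv) + U_bs·F_u·A_nt = 670 kN → 335 kN.
Block shear governs: 335 kN.

335 kN (block shear governs)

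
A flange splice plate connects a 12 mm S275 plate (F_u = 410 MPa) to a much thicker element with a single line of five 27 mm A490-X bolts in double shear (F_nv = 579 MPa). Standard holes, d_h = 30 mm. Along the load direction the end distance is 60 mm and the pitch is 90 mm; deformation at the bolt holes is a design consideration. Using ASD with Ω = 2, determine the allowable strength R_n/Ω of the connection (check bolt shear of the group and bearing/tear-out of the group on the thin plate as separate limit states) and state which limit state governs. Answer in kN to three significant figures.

Bolt shear: A_b = π·27²/4 = 572.6 mm²; R_n = 579 × 572.6 × 5 × 2 / 1000 = 3315 kN → 3315 / 2 = 1660 kN.
Bearing (1.2 l_c t F_u ≤ 2.4 d t F_u): upper limit = 2.4·27·12·410 / 1000 = 318.8 kN.
  Edge l_c = 60 − 30/2 = 45 → r_n = 265.7 kN; interior l_c = 90 − 30 = 60 → r_n = 318.8 kN.
  R_n,bearing = 1·265.7 + 4·318.8 = 1541 kN → 1541 / 2 = 770 kN.
Bearing governs: 770 kN.

770 kN (bearing governs)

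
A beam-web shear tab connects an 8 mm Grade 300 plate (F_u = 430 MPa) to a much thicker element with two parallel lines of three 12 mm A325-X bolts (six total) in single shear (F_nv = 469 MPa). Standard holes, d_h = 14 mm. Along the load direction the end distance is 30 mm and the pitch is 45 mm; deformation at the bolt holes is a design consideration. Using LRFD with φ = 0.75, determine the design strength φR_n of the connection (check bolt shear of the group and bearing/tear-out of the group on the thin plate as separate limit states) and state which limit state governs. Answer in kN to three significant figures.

Bolt shear: A_b = π·12²/4 = 113.1 mm²; R_n = 469 × 113.1 × 6 × 1 / 1000 = 318.3 kN → 0.75 × 318.3 = 239 kN.
Bearing (1.2 l_c t F_u ≤ 2.4 d t F_u): upper limit = 2.4·12·8·430 / 1000 = 99.07 kN.
  Edge l_c = 30 − 14/2 = 23 → r_n = 94.94 kN; interior l_c = 45 − 14 = 31 → r_n = 99.07 kN.
  R_n,bearing = 2·94.94 + 4·99.07 = 586.2 kN → 0.75 × 586.2 = 440 kN.
Bolt shear governs: 239 kN.

239 kN (bolt shear governs)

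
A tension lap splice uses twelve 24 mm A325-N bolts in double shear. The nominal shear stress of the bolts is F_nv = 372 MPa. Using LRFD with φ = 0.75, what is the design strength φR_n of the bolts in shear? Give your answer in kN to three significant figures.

3030 kN

A_b = π × 24² / 4 = 452.4 mm².
R_n = F_nv · A_b · n · n_s = 372 × 452.4 × 12 × 2 / 1000 = 4039 kN.
Design strength φR_n = 0.75 × 4039 = 3030 kN.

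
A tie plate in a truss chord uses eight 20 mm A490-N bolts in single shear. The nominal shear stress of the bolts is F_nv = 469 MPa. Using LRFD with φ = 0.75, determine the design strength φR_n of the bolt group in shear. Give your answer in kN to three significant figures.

884 kN

A_b = π × 20² / 4 = 314.2 mm².
R_n = F_nv · A_b · n · n_s = 469 × 314.2 × 8 × 1 / 1000 = 1179 kN.
Design strength φR_n = 0.75 × 1179 = 884 kN.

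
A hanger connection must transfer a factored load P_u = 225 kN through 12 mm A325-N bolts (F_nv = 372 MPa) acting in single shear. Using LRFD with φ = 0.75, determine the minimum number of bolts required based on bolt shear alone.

A_b = π·12²/4 = 113.1 mm².
Per-bolt design strength φR_n = 0.75 × 372 × 113.1 × 1 / 1000 = 31.55 kN.
n ≥ 225 / 31.55 = 7.131 → use 8 bolts.

8 bolts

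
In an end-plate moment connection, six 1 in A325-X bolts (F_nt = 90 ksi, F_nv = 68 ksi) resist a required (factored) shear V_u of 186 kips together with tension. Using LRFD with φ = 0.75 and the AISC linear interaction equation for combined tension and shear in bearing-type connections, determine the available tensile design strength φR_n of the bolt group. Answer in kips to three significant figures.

A_b = π·1²/4 = 0.7854 in²; f_rv = 186 / (6 × 0.7854) = 39.47 ksi.
F'_nt = 1.3 F_nt − (F_nt / φF_nv) f_rv = 1.3·90 − (90/(0.75·68))·39.47 = 47.35 ksi, capped at F_nt → F'_nt = 47.35 ksi.
R_n = F'_nt · A_b · n = 47.35 × 0.7854 × 6 = 223.1 kips.
Design strength φR_n = 0.75 × 223.1 = 167 kips.

167 kips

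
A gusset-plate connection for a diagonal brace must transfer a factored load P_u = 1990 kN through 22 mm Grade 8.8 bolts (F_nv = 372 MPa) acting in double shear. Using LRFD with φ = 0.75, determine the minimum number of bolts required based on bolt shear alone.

A_b = π·22²/4 = 380.1 mm².
Per-bolt design strength φR_n = 0.75 × 372 × 380.1 × 2 / 1000 = 212.1 kN.
n ≥ 1990 / 212.1 = 9.382 → use 10 bolts.

10 bolts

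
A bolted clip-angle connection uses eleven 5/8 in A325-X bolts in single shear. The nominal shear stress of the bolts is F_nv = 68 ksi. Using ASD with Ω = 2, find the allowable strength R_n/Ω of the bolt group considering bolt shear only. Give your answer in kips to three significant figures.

115 kips

A_b = π × 0.625² / 4 = 0.3068 in².
R_n = F_nv · A_b · n · n_s = 68 × 0.3068 × 11 × 1 = 229.5 kips.
Allowable strength R_n/Ω = 229.5 / 2 = 115 kips.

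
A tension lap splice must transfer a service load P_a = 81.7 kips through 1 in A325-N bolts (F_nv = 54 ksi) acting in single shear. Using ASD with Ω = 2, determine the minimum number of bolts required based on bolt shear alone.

4 bolts

A_b = π·1²/4 = 0.7854 in².
Per-bolt allowable strength R_n/Ω = 54 × 0.7854 × 1 / 2 = 21.21 kips.
n ≥ 81.7 / 21.21 = 3.853 → use 4 bolts.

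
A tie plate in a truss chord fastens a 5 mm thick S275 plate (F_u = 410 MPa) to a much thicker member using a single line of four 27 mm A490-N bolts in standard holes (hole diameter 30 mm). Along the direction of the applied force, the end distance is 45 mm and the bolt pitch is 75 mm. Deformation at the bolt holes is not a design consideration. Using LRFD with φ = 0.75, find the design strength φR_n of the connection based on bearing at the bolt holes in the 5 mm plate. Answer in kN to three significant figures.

381 kN

Per bolt r_n = 1.5 l_c t F_u ≤ 3.0 d t F_u; upper limit = 3.0 × 27 × 5 × 410 / 1000 = 166.1 kN.
Edge bolt: l_c = 45 − 30/2 = 30 mm → 1.5 × 30 × 5 × 410 / 1000 = 92.25 → r_n = 92.25 kN.
Interior bolts: l_c = 75 − 30 = 45 mm → 1.5 × 45 × 5 × 410 / 1000 = 138.4 → r_n = 138.4 kN.
R_n = 1 × 92.25 + 3 × 138.4 = 507.4 kN.
Design strength φR_n = 0.75 × 507.4 = 381 kN.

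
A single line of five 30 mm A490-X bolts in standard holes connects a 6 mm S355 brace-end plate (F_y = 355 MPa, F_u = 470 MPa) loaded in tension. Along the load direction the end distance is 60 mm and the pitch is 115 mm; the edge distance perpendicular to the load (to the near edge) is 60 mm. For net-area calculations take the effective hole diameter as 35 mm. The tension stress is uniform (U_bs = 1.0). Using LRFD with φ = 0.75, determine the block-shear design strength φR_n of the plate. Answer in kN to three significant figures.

550 kN

Shear plane L_v = 60 + 4·115 = 520 mm; A_gv = 520 × 6 = 3120 mm².
A_nv = (520 − 4.5·35) × 6 = 2175 mm².
A_nt = (60 − 0.5·35) × 6 = 255 mm².
0.6 F_u A_nv = 613.4 kN; 0.6 F_y A_gv = 664.6 kN → shear rupture governs the shear term.
R_n = 613.4 + 1.0 × 470 × 255 / 1000 = 733.2 kN.
Design strength φR_n = 0.75 × 733.2 = 550 kN.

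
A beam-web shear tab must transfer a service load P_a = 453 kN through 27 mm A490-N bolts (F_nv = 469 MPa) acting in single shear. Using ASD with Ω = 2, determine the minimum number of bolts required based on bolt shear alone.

A_b = π·27²/4 = 572.6 mm².
Per-bolt allowable strength R_n/Ω = 469 × 572.6 × 1 / 1000 / 2 = 134.3 kN.
n ≥ 453 / 134.3 = 3.374 → use 4 bolts.

4 bolts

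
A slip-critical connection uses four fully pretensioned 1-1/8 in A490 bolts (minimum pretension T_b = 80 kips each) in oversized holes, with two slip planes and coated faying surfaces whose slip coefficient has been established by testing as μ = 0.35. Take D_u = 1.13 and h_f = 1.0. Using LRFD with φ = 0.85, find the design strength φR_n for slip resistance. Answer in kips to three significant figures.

R_n = μ · D_u · h_f · T_b · n_s · n_b = 0.35 × 1.13 × 1.0 × 80 × 2 × 4 = 253.1 kips.
Design strength φR_n = 0.85 × 253.1 = 215 kips.

215 kips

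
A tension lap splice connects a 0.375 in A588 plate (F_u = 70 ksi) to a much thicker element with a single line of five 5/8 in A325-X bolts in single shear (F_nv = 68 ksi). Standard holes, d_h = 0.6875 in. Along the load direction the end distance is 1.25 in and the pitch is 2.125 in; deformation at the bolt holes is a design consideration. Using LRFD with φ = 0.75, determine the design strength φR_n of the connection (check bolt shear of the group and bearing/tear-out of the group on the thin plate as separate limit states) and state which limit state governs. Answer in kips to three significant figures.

78.2 kips (bolt shear governs)

Bolt shear: A_b = π·0.625²/4 = 0.3068 in²; R_n = 68 × 0.3068 × 5 × 1 = 104.3 kips → 0.75 × 104.3 = 78.2 kips.
Bearing (1.2 l_c t F_u ≤ 2.4 d t F_u): upper limit = 2.4·0.625·0.375·70 = 39.38 kips.
  Edge l_c = 1.25 − 0.6875/2 = 0.9062 → r_n = 28.55 kips; interior l_c = 2.125 − 0.6875 = 1.438 → r_n = 39.38 kips.
  R_n,bearing = 1·28.55 + 4·39.38 = 186 kips → 0.75 × 186 = 140 kips.
Bolt shear governs: 78.2 kips.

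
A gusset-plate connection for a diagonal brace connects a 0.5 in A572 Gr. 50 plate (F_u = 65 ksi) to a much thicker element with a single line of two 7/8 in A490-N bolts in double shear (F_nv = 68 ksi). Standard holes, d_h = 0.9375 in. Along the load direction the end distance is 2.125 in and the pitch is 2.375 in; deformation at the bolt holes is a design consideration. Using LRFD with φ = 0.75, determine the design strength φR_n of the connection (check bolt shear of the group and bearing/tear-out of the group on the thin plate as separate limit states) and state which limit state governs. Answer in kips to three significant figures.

90.5 kips (bearing governs)

Bolt shear: A_b = π·0.875²/4 = 0.6013 in²; R_n = 68 × 0.6013 × 2 × 2 = 163.6 kips → 0.75 × 163.6 = 123 kips.
Bearing (1.2 l_c t F_u ≤ 2.4 d t F_u): upper limit = 2.4·0.875·0.5·65 = 68.25 kips.
  Edge l_c = 2.125 − 0.9375/2 = 1.656 → r_n = 64.59 kips; interior l_c = 2.375 − 0.9375 = 1.438 → r_n = 56.06 kips.
  R_n,bearing = 1·64.59 + 1·56.06 = 120.7 kips → 0.75 × 120.7 = 90.5 kips.
Bearing governs: 90.5 kips.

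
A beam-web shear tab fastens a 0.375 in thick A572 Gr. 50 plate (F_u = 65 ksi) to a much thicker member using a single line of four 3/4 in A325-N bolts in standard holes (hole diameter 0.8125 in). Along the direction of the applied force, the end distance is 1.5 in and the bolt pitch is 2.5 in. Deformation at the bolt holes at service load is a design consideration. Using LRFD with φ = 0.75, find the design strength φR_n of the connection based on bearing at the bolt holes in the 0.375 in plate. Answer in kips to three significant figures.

123 kips

Per bolt r_n = 1.2 l_c t F_u ≤ 2.4 d t F_u; upper limit = 2.4 × 0.75 × 0.375 × 65 = 43.87 kips.
Edge bolt: l_c = 1.5 − 0.8125/2 = 1.094 in → 1.2 × 1.094 × 0.375 × 65 = 31.99 → r_n = 31.99 kips.
Interior bolts: l_c = 2.5 − 0.8125 = 1.688 in → 1.2 × 1.688 × 0.375 × 65 = 49.36 → r_n = 43.87 kips.
R_n = 1 × 31.99 + 3 × 43.87 = 163.6 kips.
Design strength φR_n = 0.75 × 163.6 = 123 kips.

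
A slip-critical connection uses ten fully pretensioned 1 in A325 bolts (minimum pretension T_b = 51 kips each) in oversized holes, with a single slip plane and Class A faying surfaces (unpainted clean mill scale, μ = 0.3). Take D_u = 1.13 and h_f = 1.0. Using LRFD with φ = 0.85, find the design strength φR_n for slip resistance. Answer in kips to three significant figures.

147 kips

R_n = μ · D_u · h_f · T_b · n_s · n_b = 0.3 × 1.13 × 1.0 × 51 × 1 × 10 = 172.9 kips.
Design strength φR_n = 0.85 × 172.9 = 147 kips.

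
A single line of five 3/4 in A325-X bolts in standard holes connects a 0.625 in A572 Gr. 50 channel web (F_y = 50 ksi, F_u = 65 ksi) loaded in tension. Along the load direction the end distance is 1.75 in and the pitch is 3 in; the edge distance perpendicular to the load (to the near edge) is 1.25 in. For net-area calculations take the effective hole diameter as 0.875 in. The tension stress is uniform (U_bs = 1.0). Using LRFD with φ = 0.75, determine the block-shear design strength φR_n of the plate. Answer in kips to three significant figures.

Shear plane L_v = 1.75 + 4·3 = 13.75 in; A_gv = 13.75 × 0.625 = 8.594 in².
A_nv = (13.75 − 4.5·0.875) × 0.625 = 6.133 in².
A_nt = (1.25 − 0.5·0.875) × 0.625 = 0.5078 in².
0.6 F_u A_nv = 239.2 kips; 0.6 F_y A_gv = 257.8 kips → shear rupture governs the shear term.
R_n = 239.2 + 1.0 × 65 × 0.5078 = 272.2 kips.
Design strength φR_n = 0.75 × 272.2 = 204 kips.

204 kips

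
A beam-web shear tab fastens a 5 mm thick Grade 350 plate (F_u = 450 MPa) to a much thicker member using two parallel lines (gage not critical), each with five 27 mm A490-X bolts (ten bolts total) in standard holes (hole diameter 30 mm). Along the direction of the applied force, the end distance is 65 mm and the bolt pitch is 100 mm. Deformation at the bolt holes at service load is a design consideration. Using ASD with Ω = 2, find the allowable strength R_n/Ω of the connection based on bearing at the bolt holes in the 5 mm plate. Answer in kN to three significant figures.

Per bolt r_n = 1.2 l_c t F_u ≤ 2.4 d t F_u; upper limit = 2.4 × 27 × 5 × 450 / 1000 = 145.8 kN.
Edge bolt: l_c = 65 − 30/2 = 50 mm → 1.2 × 50 × 5 × 450 / 1000 = 135 → r_n = 135 kN.
Interior bolts: l_c = 100 − 30 = 70 mm → 1.2 × 70 × 5 × 450 / 1000 = 189 → r_n = 145.8 kN.
R_n = 2 × 135 + 8 × 145.8 = 1436 kN.
Allowable strength R_n/Ω = 1436 / 2 = 718 kN.

718 kN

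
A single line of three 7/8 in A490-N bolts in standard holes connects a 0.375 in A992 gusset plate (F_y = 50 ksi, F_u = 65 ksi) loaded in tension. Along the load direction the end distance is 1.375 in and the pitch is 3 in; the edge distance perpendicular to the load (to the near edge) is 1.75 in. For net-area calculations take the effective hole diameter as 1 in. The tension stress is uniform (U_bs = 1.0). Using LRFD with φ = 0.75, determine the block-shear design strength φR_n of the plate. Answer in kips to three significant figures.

76.3 kips

Shear plane L_v = 1.375 + 2·3 = 7.375 in; A_gv = 7.375 × 0.375 = 2.766 in².
A_nv = (7.375 − 2.5·1) × 0.375 = 1.828 in².
A_nt = (1.75 − 0.5·1) × 0.375 = 0.4688 in².
0.6 F_u A_nv = 71.3 kips; 0.6 F_y A_gv = 82.97 kips → shear rupture governs the shear term.
R_n = 71.3 + 1.0 × 65 × 0.4688 = 101.8 kips.
Design strength φR_n = 0.75 × 101.8 = 76.3 kips.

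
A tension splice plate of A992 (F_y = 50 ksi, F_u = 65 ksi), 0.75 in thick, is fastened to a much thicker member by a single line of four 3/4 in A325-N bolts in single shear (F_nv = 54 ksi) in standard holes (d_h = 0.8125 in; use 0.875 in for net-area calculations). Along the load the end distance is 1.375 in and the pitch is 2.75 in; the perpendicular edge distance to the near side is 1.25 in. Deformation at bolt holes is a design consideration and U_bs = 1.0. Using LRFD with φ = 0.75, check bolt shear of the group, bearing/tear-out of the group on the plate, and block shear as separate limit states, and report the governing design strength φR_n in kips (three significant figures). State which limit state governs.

71.6 kips (bolt shear governs)

Bolt shear: A_b = π·0.75²/4 = 0.4418 in²; R_n = 54 × 0.4418 × 4 × 1 = 95.43 kips → 0.75 × 95.43 = 71.6 kips.
Bearing: edge l_c = 0.9688, r_n = 56.67 kips; interior l_c = 1.938, r_n = 87.75 kips; R_n = 56.67 + 3·87.75 = 319.9 kips → 240 kips.
Block shear: A_gv = 7.219, A_nv = 4.922, A_nt = 0.6094 in²; R_n = min(0.6F_uA_nv, 0.6F_yA_gv) + U_bs·F_u·A_nt = 231.6 kips → 174 kips.
Bolt shear governs: 71.6 kips.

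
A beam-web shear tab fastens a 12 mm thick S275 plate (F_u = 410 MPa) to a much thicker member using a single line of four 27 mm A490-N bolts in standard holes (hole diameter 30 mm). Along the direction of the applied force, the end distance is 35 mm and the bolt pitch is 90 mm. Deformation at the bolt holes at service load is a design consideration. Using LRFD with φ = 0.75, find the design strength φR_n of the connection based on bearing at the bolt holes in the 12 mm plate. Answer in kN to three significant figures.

806 kN

Per bolt r_n = 1.2 l_c t F_u ≤ 2.4 d t F_u; upper limit = 2.4 × 27 × 12 × 410 / 1000 = 318.8 kN.
Edge bolt: l_c = 35 − 30/2 = 20 mm → 1.2 × 20 × 12 × 410 / 1000 = 118.1 → r_n = 118.1 kN.
Interior bolts: l_c = 90 − 30 = 60 mm → 1.2 × 60 × 12 × 410 / 1000 = 354.2 → r_n = 318.8 kN.
R_n = 1 × 118.1 + 3 × 318.8 = 1075 kN.
Design strength φR_n = 0.75 × 1075 = 806 kN.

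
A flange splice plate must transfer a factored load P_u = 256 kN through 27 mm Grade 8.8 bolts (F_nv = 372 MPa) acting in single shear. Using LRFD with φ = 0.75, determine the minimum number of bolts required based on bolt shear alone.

2 bolts

A_b = π·27²/4 = 572.6 mm².
Per-bolt design strength φR_n = 0.75 × 372 × 572.6 × 1 / 1000 = 159.7 kN.
n ≥ 256 / 159.7 = 1.603 → use 2 bolts.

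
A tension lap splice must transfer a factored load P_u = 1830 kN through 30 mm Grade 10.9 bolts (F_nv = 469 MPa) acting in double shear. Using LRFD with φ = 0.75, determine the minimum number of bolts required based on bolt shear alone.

A_b = π·30²/4 = 706.9 mm².
Per-bolt design strength φR_n = 0.75 × 469 × 706.9 × 2 / 1000 = 497.3 kN.
n ≥ 1830 / 497.3 = 3.68 → use 4 bolts.

4 bolts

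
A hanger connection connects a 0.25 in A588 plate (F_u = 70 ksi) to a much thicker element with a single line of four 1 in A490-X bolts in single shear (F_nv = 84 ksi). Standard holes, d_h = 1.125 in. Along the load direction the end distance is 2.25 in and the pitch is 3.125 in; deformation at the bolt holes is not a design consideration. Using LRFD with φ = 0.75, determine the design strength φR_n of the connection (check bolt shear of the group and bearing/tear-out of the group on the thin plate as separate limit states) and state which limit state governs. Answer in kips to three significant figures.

151 kips (bearing governs)

Bolt shear: A_b = π·1²/4 = 0.7854 in²; R_n = 84 × 0.7854 × 4 × 1 = 263.9 kips → 0.75 × 263.9 = 198 kips.
Bearing (1.5 l_c t F_u ≤ 3.0 d t F_u): upper limit = 3.0·1·0.25·70 = 52.5 kips.
  Edge l_c = 2.25 − 1.125/2 = 1.688 → r_n = 44.3 kips; interior l_c = 3.125 − 1.125 = 2 → r_n = 52.5 kips.
  R_n,bearing = 1·44.3 + 3·52.5 = 201.8 kips → 0.75 × 201.8 = 151 kips.
Bearing governs: 151 kips.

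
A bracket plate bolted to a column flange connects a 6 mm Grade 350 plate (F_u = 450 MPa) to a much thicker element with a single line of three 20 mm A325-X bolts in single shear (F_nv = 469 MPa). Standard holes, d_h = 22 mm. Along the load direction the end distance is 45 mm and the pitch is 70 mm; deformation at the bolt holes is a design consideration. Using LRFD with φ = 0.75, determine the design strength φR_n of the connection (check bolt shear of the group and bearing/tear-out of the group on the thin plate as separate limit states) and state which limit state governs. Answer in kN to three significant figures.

277 kN (bearing governs)

Bolt shear: A_b = π·20²/4 = 314.2 mm²; R_n = 469 × 314.2 × 3 × 1 / 1000 = 442 kN → 0.75 × 442 = 332 kN.
Bearing (1.2 l_c t F_u ≤ 2.4 d t F_u): upper limit = 2.4·20·6·450 / 1000 = 129.6 kN.
  Edge l_c = 45 − 22/2 = 34 → r_n = 110.2 kN; interior l_c = 70 − 22 = 48 → r_n = 129.6 kN.
  R_n,bearing = 1·110.2 + 2·129.6 = 369.4 kN → 0.75 × 369.4 = 277 kN.
Bearing governs: 277 kN.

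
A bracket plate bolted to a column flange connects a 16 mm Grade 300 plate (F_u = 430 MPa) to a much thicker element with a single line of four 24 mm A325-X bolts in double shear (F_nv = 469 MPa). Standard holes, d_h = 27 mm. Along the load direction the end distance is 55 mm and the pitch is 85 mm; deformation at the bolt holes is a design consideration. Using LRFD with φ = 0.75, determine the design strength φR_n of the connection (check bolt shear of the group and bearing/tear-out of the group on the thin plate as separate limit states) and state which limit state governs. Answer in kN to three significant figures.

Bolt shear: A_b = π·24²/4 = 452.4 mm²; R_n = 469 × 452.4 × 4 × 2 / 1000 = 1697 kN → 0.75 × 1697 = 1270 kN.
Bearing (1.2 l_c t F_u ≤ 2.4 d t F_u): upper limit = 2.4·24·16·430 / 1000 = 396.3 kN.
  Edge l_c = 55 − 27/2 = 41.5 → r_n = 342.6 kN; interior l_c = 85 − 27 = 58 → r_n = 396.3 kN.
  R_n,bearing = 1·342.6 + 3·396.3 = 1531 kN → 0.75 × 1531 = 1150 kN.
Bearing governs: 1150 kN.

1150 kN (bearing governs)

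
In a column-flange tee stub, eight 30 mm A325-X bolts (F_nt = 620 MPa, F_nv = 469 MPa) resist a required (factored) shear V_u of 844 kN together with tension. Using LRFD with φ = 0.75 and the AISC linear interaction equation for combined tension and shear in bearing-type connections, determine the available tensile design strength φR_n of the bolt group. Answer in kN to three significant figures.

2300 kN

A_b = π·30²/4 = 706.9 mm²; f_rv = 844 × 1000 / (8 × 706.9) = 149.3 MPa.
F'_nt = 1.3 F_nt − (F_nt / φF_nv) f_rv = 1.3·620 − (620/(0.75·469))·149.3 = 542.9 MPa, capped at F_nt → F'_nt = 542.9 MPa.
R_n = F'_nt · A_b · n = 542.9 × 706.9 × 8 / 1000 = 3070 kN.
Design strength φR_n = 0.75 × 3070 = 2300 kN.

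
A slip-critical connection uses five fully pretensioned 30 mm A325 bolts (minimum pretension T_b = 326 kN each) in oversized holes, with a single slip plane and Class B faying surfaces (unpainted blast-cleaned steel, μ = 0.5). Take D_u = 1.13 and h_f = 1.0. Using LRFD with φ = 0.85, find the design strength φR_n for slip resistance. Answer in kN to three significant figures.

R_n = μ · D_u · h_f · T_b · n_s · n_b = 0.5 × 1.13 × 1.0 × 326 × 1 × 5 = 920.9 kN.
Design strength φR_n = 0.85 × 920.9 = 783 kN.

783 kN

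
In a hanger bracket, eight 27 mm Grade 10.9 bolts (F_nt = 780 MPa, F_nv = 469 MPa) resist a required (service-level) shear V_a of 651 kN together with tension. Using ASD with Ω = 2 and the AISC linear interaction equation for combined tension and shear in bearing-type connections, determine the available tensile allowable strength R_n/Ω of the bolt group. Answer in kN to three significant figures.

A_b = π·27²/4 = 572.6 mm²; f_rv = 651 × 1000 / (8 × 572.6) = 142.1 MPa.
F'_nt = 1.3 F_nt − (Ω F_nt / F_nv) f_rv = 1.3·780 − (2·780/469)·142.1 = 541.3 MPa, capped at F_nt → F'_nt = 541.3 MPa.
R_n = F'_nt · A_b · n = 541.3 × 572.6 × 8 / 1000 = 2479 kN.
Allowable strength R_n/Ω = 2479 / 2 = 1240 kN.

1240 kN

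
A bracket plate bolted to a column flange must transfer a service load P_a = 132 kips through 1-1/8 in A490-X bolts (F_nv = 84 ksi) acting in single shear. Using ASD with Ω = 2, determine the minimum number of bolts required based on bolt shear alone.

A_b = π·1.125²/4 = 0.994 in².
Per-bolt allowable strength R_n/Ω = 84 × 0.994 × 1 / 2 = 41.75 kips.
n ≥ 132 / 41.75 = 3.162 → use 4 bolts.

4 bolts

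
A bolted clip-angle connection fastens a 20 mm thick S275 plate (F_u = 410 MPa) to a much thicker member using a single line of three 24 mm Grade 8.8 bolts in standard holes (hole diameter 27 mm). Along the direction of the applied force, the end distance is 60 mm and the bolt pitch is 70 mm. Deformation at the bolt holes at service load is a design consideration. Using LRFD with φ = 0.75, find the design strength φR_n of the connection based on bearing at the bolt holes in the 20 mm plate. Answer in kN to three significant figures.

978 kN

Per bolt r_n = 1.2 l_c t F_u ≤ 2.4 d t F_u; upper limit = 2.4 × 24 × 20 × 410 / 1000 = 472.3 kN.
Edge bolt: l_c = 60 − 27/2 = 46.5 mm → 1.2 × 46.5 × 20 × 410 / 1000 = 457.6 → r_n = 457.6 kN.
Interior bolts: l_c = 70 − 27 = 43 mm → 1.2 × 43 × 20 × 410 / 1000 = 423.1 → r_n = 423.1 kN.
R_n = 1 × 457.6 + 2 × 423.1 = 1304 kN.
Design strength φR_n = 0.75 × 1304 = 978 kN.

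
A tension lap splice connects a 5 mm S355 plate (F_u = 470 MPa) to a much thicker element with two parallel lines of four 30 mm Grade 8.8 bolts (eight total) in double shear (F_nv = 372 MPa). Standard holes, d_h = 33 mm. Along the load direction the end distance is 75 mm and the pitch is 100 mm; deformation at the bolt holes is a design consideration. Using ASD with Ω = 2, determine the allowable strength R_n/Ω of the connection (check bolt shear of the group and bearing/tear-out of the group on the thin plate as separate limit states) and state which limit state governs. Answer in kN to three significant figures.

673 kN (bearing governs)

Bolt shear: A_b = π·30²/4 = 706.9 mm²; R_n = 372 × 706.9 × 8 × 2 / 1000 = 4207 kN → 4207 / 2 = 2100 kN.
Bearing (1.2 l_c t F_u ≤ 2.4 d t F_u): upper limit = 2.4·30·5·470 / 1000 = 169.2 kN.
  Edge l_c = 75 − 33/2 = 58.5 → r_n = 165 kN; interior l_c = 100 − 33 = 67 → r_n = 169.2 kN.
  R_n,bearing = 2·165 + 6·169.2 = 1345 kN → 1345 / 2 = 673 kN.
Bearing governs: 673 kN.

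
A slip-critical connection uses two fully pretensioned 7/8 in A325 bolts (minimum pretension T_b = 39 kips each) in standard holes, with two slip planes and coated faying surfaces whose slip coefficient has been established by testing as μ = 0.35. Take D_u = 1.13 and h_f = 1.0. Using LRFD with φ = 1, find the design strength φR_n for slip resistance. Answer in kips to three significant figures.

61.7 kips

R_n = μ · D_u · h_f · T_b · n_s · n_b = 0.35 × 1.13 × 1.0 × 39 × 2 × 2 = 61.7 kips.
Design strength φR_n = 1 × 61.7 = 61.7 kips.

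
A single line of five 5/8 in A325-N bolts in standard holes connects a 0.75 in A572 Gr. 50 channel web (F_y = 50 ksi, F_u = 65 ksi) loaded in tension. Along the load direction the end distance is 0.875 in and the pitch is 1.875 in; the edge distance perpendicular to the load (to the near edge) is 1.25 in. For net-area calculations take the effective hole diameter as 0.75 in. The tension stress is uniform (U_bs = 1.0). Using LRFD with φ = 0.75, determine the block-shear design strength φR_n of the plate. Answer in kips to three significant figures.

Shear plane L_v = 0.875 + 4·1.875 = 8.375 in; A_gv = 8.375 × 0.75 = 6.281 in².
A_nv = (8.375 − 4.5·0.75) × 0.75 = 3.75 in².
A_nt = (1.25 − 0.5·0.75) × 0.75 = 0.6562 in².
0.6 F_u A_nv = 146.2 kips; 0.6 F_y A_gv = 188.4 kips → shear rupture governs the shear term.
R_n = 146.2 + 1.0 × 65 × 0.6562 = 188.9 kips.
Design strength φR_n = 0.75 × 188.9 = 142 kips.

142 kips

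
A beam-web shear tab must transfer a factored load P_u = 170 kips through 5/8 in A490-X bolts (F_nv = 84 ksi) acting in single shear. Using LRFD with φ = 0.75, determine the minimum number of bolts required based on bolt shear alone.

9 bolts

A_b = π·0.625²/4 = 0.3068 in².
Per-bolt design strength φR_n = 0.75 × 84 × 0.3068 × 1 = 19.33 kips.
n ≥ 170 / 19.33 = 8.795 → use 9 bolts.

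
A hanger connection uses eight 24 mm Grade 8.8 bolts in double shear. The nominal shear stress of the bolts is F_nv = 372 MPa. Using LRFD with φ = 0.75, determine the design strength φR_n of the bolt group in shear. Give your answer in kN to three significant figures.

A_b = π × 24² / 4 = 452.4 mm².
R_n = F_nv · A_b · n · n_s = 372 × 452.4 × 8 × 2 / 1000 = 2693 kN.
Design strength φR_n = 0.75 × 2693 = 2020 kN.

2020 kN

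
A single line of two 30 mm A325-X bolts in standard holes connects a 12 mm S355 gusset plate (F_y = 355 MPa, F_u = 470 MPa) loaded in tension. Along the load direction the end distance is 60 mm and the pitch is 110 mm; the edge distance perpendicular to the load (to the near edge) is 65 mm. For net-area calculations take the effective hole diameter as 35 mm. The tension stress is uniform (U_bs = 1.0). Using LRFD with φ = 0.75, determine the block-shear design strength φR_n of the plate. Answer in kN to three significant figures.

Shear plane L_v = 60 + 1·110 = 170 mm; A_gv = 170 × 12 = 2040 mm².
A_nv = (170 − 1.5·35) × 12 = 1410 mm².
A_nt = (65 − 0.5·35) × 12 = 570 mm².
0.6 F_u A_nv = 397.6 kN; 0.6 F_y A_gv = 434.5 kN → shear rupture governs the shear term.
R_n = 397.6 + 1.0 × 470 × 570 / 1000 = 665.5 kN.
Design strength φR_n = 0.75 × 665.5 = 499 kN.

499 kN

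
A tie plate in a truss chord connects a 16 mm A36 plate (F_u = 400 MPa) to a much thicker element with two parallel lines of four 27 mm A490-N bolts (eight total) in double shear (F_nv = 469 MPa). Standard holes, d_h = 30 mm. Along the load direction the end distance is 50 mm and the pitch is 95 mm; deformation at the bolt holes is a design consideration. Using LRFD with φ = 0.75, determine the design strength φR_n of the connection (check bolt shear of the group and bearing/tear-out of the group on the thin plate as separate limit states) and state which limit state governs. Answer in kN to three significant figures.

2270 kN (bearing governs)

Bolt shear: A_b = π·27²/4 = 572.6 mm²; R_n = 469 × 572.6 × 8 × 2 / 1000 = 4296 kN → 0.75 × 4296 = 3220 kN.
Bearing (1.2 l_c t F_u ≤ 2.4 d t F_u): upper limit = 2.4·27·16·400 / 1000 = 414.7 kN.
  Edge l_c = 50 − 30/2 = 35 → r_n = 268.8 kN; interior l_c = 95 − 30 = 65 → r_n = 414.7 kN.
  R_n,bearing = 2·268.8 + 6·414.7 = 3026 kN → 0.75 × 3026 = 2270 kN.
Bearing governs: 2270 kN.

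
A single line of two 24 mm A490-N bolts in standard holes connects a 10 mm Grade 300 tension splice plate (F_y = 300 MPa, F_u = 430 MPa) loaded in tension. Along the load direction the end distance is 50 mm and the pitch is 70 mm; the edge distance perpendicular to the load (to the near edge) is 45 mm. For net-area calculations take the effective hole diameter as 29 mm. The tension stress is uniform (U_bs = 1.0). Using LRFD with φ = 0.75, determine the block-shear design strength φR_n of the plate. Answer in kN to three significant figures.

Shear plane L_v = 50 + 1·70 = 120 mm; A_gv = 120 × 10 = 1200 mm².
A_nv = (120 − 1.5·29) × 10 = 765 mm².
A_nt = (45 − 0.5·29) × 10 = 305 mm².
0.6 F_u A_nv = 197.4 kN; 0.6 F_y A_gv = 216 kN → shear rupture governs the shear term.
R_n = 197.4 + 1.0 × 430 × 305 / 1000 = 328.5 kN.
Design strength φR_n = 0.75 × 328.5 = 246 kN.

246 kN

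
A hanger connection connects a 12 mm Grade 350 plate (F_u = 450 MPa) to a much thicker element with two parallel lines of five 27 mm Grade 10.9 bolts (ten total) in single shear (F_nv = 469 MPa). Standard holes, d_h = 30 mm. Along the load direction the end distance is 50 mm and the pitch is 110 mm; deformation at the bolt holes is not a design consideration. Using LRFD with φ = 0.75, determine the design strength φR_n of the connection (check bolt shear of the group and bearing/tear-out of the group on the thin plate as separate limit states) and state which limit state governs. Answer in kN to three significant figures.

2010 kN (bolt shear governs)

Bolt shear: A_b = π·27²/4 = 572.6 mm²; R_n = 469 × 572.6 × 10 × 1 / 1000 = 2685 kN → 0.75 × 2685 = 2010 kN.
Bearing (1.5 l_c t F_u ≤ 3.0 d t F_u): upper limit = 3.0·27·12·450 / 1000 = 437.4 kN.
  Edge l_c = 50 − 30/2 = 35 → r_n = 283.5 kN; interior l_c = 110 − 30 = 80 → r_n = 437.4 kN.
  R_n,bearing = 2·283.5 + 8·437.4 = 4066 kN → 0.75 × 4066 = 3050 kN.
Bolt shear governs: 2010 kN.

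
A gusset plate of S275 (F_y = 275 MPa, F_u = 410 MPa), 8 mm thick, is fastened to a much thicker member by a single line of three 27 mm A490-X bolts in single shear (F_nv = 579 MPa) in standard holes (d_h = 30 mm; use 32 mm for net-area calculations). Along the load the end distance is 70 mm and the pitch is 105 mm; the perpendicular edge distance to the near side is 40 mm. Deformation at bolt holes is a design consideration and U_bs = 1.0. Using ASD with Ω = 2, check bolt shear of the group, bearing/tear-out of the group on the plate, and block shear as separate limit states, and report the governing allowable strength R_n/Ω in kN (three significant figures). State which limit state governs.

224 kN (block shear governs)

Bolt shear: A_b = π·27²/4 = 572.6 mm²; R_n = 579 × 572.6 × 3 × 1 / 1000 = 994.5 kN → 994.5 / 2 = 497 kN.
Bearing: edge l_c = 55, r_n = 212.5 kN; interior l_c = 75, r_n = 212.5 kN; R_n = 212.5 + 2·212.5 = 637.6 kN → 319 kN.
Block shear: A_gv = 2240, A_nv = 1600, A_nt = 192 mm²; R_n = min(0.6F_uA_nv, 0.6F_yA_gv) + U_bs·F_u·A_nt = 448.3 kN → 224 kN.
Block shear governs: 224 kN.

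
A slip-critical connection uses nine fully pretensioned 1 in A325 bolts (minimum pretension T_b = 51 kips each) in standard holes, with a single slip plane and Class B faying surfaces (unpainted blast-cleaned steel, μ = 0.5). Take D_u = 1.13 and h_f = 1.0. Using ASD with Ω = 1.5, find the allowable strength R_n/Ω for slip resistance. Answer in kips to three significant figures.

173 kips

R_n = μ · D_u · h_f · T_b · n_s · n_b = 0.5 × 1.13 × 1.0 × 51 × 1 × 9 = 259.3 kips.
Allowable strength R_n/Ω = 259.3 / 1.5 = 173 kips.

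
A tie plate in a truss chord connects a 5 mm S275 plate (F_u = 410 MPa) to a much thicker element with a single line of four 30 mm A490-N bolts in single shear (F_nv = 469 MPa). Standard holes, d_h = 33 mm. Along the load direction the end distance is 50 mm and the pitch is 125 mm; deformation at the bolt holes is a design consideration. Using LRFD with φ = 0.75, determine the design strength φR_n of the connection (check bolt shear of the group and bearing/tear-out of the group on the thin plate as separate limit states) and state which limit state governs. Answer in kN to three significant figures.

Bolt shear: A_b = π·30²/4 = 706.9 mm²; R_n = 469 × 706.9 × 4 × 1 / 1000 = 1326 kN → 0.75 × 1326 = 995 kN.
Bearing (1.2 l_c t F_u ≤ 2.4 d t F_u): upper limit = 2.4·30·5·410 / 1000 = 147.6 kN.
  Edge l_c = 50 − 33/2 = 33.5 → r_n = 82.41 kN; interior l_c = 125 − 33 = 92 → r_n = 147.6 kN.
  R_n,bearing = 1·82.41 + 3·147.6 = 525.2 kN → 0.75 × 525.2 = 394 kN.
Bearing governs: 394 kN.

394 kN (bearing governs)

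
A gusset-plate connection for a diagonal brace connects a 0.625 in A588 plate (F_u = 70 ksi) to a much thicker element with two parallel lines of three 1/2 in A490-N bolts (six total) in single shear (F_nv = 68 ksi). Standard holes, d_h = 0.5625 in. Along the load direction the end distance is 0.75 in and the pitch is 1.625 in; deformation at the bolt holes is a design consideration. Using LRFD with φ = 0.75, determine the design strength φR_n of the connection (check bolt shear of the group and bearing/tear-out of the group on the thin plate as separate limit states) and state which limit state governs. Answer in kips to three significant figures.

60.1 kips (bolt shear governs)

Bolt shear: A_b = π·0.5²/4 = 0.1963 in²; R_n = 68 × 0.1963 × 6 × 1 = 80.11 kips → 0.75 × 80.11 = 60.1 kips.
Bearing (1.2 l_c t F_u ≤ 2.4 d t F_u): upper limit = 2.4·0.5·0.625·70 = 52.5 kips.
  Edge l_c = 0.75 − 0.5625/2 = 0.4688 → r_n = 24.61 kips; interior l_c = 1.625 − 0.5625 = 1.062 → r_n = 52.5 kips.
  R_n,bearing = 2·24.61 + 4·52.5 = 259.2 kips → 0.75 × 259.2 = 194 kips.
Bolt shear governs: 60.1 kips.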